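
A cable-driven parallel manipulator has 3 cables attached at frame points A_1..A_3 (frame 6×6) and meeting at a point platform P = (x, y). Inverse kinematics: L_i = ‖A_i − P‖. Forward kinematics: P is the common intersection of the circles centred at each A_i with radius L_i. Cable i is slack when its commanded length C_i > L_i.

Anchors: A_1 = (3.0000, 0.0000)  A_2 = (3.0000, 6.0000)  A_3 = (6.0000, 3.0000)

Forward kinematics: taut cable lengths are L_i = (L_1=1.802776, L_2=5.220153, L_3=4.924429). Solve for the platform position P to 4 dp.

expand ‖A_i−P‖²=L_i² and subtract eq 1 (c_i ≔ ‖A_i‖²−L_i²)
c_1 = 9.0000+0.0000−3.2500 = 5.7500
eq1−eq2 → [0.0000  -12.0000]·P = -12.0000
eq1−eq3 → [-6.0000  -6.0000]·P = -15.0000
2×2 solve → P = (1.5000, 1.0000)

(1.5000, 1.0000)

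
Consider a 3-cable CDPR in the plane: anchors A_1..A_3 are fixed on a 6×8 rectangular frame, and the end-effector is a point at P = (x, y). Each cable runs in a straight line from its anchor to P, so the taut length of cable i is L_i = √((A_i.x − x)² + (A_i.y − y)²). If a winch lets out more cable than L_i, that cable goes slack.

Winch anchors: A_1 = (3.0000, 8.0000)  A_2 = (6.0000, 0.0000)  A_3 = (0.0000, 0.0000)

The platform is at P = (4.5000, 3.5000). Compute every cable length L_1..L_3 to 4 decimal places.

L_1: Δ = A_1−P = (-1.5000, 4.5000) → ‖Δ‖ = √22.5000 = 4.7434
L_2: Δ = A_2−P = (1.5000, -3.5000) → ‖Δ‖ = √14.5000 = 3.8079
L_3: Δ = A_3−P = (-4.5000, -3.5000) → ‖Δ‖ = √32.5000 = 5.7009

(4.7434, 3.8079, 5.7009)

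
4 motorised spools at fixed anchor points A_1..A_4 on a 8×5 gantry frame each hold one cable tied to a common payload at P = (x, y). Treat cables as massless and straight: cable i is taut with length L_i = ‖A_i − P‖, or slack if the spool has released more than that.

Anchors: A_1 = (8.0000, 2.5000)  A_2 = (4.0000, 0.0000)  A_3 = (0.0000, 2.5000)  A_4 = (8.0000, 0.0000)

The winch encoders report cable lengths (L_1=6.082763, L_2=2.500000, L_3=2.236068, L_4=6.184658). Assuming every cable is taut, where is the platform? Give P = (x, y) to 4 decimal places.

expand ‖A_i−P‖²=L_i² and subtract eq 1 (q_i ≔ ‖A_i‖²−L_i²)
q_1 = 64.0000+6.2500−37.0000 = 33.2500
eq1−eq2 → [8.0000  5.0000]·P = 23.5000
eq1−eq3 → [16.0000  0.0000]·P = 32.0000
eq1−eq4 → [0.0000  5.0000]·P = 7.5000
2×2 solve → P = (2.0000, 1.5000)
check cable 4: ‖A_4−P‖² = 38.2500 ≈ L_4² = 38.2500 ✓

(2.0000, 1.5000)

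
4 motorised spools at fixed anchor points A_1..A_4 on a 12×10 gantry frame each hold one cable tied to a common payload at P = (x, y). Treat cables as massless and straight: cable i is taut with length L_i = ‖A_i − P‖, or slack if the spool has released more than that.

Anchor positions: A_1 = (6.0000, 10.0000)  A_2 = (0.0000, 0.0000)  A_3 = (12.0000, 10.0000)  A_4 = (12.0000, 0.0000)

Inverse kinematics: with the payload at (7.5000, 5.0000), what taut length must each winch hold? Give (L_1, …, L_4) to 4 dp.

L_1 = √((6.0000−7.5000)² + (10.0000−5.0000)²) = 5.2202
L_2 = √((0.0000−7.5000)² + (0.0000−5.0000)²) = 9.0139
L_3 = √((12.0000−7.5000)² + (10.0000−5.0000)²) = 6.7268
L_4 = √((12.0000−7.5000)² + (0.0000−5.0000)²) = 6.7268

(5.2202, 9.0139, 6.7268, 6.7268)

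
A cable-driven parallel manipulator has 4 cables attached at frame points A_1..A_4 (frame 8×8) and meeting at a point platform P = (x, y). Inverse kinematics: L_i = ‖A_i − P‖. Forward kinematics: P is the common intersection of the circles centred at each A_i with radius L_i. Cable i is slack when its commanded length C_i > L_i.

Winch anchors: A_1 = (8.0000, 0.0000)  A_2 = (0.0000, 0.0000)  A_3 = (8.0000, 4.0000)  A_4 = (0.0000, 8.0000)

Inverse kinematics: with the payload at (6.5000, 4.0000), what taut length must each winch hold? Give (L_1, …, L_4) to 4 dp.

(4.2720, 7.6322, 1.5000, 7.6322)

cable 1: Δx=1.5000, Δy=-4.0000; L_1 = √(Δx²+Δy²) = 4.2720
cable 2: Δx=-6.5000, Δy=-4.0000; L_2 = √(Δx²+Δy²) = 7.6322
cable 3: Δx=1.5000, Δy=0.0000; L_3 = √(Δx²+Δy²) = 1.5000
cable 4: Δx=-6.5000, Δy=4.0000; L_4 = √(Δx²+Δy²) = 7.6322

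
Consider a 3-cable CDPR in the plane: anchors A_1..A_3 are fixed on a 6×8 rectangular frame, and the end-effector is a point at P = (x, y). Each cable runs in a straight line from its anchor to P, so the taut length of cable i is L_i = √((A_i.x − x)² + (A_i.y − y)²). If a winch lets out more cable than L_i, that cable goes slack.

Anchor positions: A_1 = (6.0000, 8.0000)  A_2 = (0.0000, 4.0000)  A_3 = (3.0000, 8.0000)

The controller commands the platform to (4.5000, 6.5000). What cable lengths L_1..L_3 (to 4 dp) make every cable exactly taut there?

(2.1213, 5.1478, 2.1213)

L_1: Δ = A_1−P = (1.5000, 1.5000) → ‖Δ‖ = √4.5000 = 2.1213
L_2: Δ = A_2−P = (-4.5000, -2.5000) → ‖Δ‖ = √26.5000 = 5.1478
L_3: Δ = A_3−P = (-1.5000, 1.5000) → ‖Δ‖ = √4.5000 = 2.1213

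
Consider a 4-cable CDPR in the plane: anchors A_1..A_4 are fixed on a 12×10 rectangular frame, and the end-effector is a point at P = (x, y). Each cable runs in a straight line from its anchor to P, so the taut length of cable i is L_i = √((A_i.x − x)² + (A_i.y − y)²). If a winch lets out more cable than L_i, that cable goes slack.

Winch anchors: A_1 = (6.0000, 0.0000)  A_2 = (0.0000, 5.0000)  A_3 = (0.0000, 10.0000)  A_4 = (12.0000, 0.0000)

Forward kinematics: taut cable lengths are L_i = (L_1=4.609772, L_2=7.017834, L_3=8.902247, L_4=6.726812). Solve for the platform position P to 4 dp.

(7.0000, 4.5000)

expand ‖A_i−P‖²=L_i² and subtract eq 1 (q_i ≔ ‖A_i‖²−L_i²)
q_1 = 36.0000+0.0000−21.2500 = 14.7500
eq1−eq2 → [12.0000  -10.0000]·P = 39.0000
eq1−eq3 → [12.0000  -20.0000]·P = -6.0000
eq1−eq4 → [-12.0000  0.0000]·P = -84.0000
2×2 solve → P = (7.0000, 4.5000)
check cable 4: ‖A_4−P‖² = 45.2500 ≈ L_4² = 45.2500 ✓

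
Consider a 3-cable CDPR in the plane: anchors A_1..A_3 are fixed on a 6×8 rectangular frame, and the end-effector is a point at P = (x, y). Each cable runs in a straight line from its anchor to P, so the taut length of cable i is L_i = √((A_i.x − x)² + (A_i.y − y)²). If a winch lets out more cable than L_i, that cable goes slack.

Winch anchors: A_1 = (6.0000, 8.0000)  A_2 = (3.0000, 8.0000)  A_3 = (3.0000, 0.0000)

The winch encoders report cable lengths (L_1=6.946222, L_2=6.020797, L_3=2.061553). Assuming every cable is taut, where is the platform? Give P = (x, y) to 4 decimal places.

expand ‖A_i−P‖²=L_i² and subtract eq 1 (c_i ≔ ‖A_i‖²−L_i²)
c_1 = 36.0000+64.0000−48.2500 = 51.7500
eq1−eq2 → [6.0000  0.0000]·P = 15.0000
eq1−eq3 → [6.0000  16.0000]·P = 47.0000
2×2 solve → P = (2.5000, 2.0000)

(2.5000, 2.0000)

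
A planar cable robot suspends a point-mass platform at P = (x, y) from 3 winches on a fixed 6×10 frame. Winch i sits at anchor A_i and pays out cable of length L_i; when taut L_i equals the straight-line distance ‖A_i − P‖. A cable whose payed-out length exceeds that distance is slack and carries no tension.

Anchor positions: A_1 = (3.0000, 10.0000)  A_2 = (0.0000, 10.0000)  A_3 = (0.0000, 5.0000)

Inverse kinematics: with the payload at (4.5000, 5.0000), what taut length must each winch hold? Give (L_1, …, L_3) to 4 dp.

(5.2202, 6.7268, 4.5000)

L_1: Δ = A_1−P = (-1.5000, 5.0000) → ‖Δ‖ = √27.2500 = 5.2202
L_2: Δ = A_2−P = (-4.5000, 5.0000) → ‖Δ‖ = √45.2500 = 6.7268
L_3: Δ = A_3−P = (-4.5000, 0.0000) → ‖Δ‖ = √20.2500 = 4.5000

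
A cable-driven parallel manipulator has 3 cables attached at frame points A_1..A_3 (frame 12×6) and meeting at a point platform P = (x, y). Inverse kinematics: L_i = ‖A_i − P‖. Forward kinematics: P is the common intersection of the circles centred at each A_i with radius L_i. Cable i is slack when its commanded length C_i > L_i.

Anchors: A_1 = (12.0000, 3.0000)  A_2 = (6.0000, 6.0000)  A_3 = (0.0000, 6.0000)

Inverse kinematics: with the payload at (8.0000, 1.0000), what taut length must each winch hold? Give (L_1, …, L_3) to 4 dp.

L_1 = √((12.0000−8.0000)² + (3.0000−1.0000)²) = 4.4721
L_2 = √((6.0000−8.0000)² + (6.0000−1.0000)²) = 5.3852
L_3 = √((0.0000−8.0000)² + (6.0000−1.0000)²) = 9.4340

(4.4721, 5.3852, 9.4340)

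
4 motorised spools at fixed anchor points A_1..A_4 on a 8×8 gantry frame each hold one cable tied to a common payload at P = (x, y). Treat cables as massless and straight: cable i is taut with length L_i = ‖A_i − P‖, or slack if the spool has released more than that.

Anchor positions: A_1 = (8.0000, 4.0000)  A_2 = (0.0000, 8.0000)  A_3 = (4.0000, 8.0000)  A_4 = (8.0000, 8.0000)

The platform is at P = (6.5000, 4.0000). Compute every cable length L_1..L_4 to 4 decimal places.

cable 1: Δx=1.5000, Δy=0.0000; L_1 = √(Δx²+Δy²) = 1.5000
cable 2: Δx=-6.5000, Δy=4.0000; L_2 = √(Δx²+Δy²) = 7.6322
cable 3: Δx=-2.5000, Δy=4.0000; L_3 = √(Δx²+Δy²) = 4.7170
cable 4: Δx=1.5000, Δy=4.0000; L_4 = √(Δx²+Δy²) = 4.2720

(1.5000, 7.6322, 4.7170, 4.2720)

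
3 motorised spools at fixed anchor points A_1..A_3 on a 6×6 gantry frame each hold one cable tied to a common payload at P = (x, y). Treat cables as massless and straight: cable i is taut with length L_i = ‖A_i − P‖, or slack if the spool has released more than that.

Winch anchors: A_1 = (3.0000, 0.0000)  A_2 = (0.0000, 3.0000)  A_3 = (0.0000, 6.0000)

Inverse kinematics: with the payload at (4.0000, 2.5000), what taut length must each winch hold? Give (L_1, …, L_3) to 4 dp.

L_1: Δ = A_1−P = (-1.0000, -2.5000) → ‖Δ‖ = √7.2500 = 2.6926
L_2: Δ = A_2−P = (-4.0000, 0.5000) → ‖Δ‖ = √16.2500 = 4.0311
L_3: Δ = A_3−P = (-4.0000, 3.5000) → ‖Δ‖ = √28.2500 = 5.3151

(2.6926, 4.0311, 5.3151)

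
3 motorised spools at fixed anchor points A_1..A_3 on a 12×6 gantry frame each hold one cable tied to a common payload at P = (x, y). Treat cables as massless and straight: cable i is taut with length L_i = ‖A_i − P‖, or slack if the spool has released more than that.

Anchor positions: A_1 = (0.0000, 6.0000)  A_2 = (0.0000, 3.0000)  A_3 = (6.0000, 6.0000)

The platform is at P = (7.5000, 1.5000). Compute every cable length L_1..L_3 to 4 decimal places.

cable 1: Δx=-7.5000, Δy=4.5000; L_1 = √(Δx²+Δy²) = 8.7464
cable 2: Δx=-7.5000, Δy=1.5000; L_2 = √(Δx²+Δy²) = 7.6485
cable 3: Δx=-1.5000, Δy=4.5000; L_3 = √(Δx²+Δy²) = 4.7434

(8.7464, 7.6485, 4.7434)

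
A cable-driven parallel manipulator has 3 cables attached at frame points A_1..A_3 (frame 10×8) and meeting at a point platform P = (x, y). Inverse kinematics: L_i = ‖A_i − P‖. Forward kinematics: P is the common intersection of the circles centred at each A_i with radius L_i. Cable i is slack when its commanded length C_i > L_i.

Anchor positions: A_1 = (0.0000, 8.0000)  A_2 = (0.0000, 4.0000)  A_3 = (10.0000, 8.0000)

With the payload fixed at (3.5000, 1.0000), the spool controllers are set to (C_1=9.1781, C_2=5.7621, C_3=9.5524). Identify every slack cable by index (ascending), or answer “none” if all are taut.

cable 1: √((-3.5000)²+(7.0000)²)=7.8262, C_1=9.1781: slack
cable 2: √((-3.5000)²+(3.0000)²)=4.6098, C_2=5.7621: slack
cable 3: √((6.5000)²+(7.0000)²)=9.5525, C_3=9.5524: taut

1, 2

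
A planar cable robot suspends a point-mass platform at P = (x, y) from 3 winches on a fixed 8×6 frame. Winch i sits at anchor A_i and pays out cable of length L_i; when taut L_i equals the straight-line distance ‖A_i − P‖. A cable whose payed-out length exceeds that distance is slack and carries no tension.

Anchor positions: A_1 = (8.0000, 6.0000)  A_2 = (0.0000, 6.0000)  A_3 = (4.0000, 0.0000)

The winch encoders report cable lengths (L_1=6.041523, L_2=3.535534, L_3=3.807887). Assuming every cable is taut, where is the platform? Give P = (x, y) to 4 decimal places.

circle eqns → linear via eq_j − eq_1; set k_j = A_j·A_j − L_j²
k_1 = 64.0000+36.0000−36.5000 = 63.5000
16.0000·x + 0.0000·y = k_1−k_2 = 40.0000
8.0000·x + 12.0000·y = k_1−k_3 = 62.0000
solve first two rows → x=2.5000, y=3.5000

(2.5000, 3.5000)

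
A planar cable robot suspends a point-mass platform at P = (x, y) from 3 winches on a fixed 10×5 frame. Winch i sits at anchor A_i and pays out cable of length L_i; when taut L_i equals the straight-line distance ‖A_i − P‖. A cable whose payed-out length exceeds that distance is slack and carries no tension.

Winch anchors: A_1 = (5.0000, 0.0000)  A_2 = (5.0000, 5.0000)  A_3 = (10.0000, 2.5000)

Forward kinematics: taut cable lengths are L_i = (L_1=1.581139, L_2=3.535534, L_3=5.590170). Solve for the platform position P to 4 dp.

each cable: (A_i−P)·(A_i−P) = L_i²; let c_i = ‖A_i‖²−L_i²
c_1 = 25.0000+0.0000−2.5000 = 22.5000
row 1: 0.0000x − 10.0000y = -15.0000  (c_2=37.5000)
row 2: -10.0000x − 5.0000y = -52.5000  (c_3=75.0000)
Cramer on rows 1–2 → x = 4.5000, y = 1.5000

(4.5000, 1.5000)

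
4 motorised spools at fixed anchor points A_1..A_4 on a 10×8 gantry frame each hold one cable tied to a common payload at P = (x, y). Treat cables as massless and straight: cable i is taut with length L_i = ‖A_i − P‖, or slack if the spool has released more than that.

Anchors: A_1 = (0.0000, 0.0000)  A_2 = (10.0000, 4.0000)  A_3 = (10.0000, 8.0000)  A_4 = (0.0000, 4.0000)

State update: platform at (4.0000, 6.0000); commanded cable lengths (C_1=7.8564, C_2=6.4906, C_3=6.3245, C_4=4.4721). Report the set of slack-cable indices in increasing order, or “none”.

1, 2

cable 1: √((-4.0000)²+(-6.0000)²)=7.2111, C_1=7.8564: slack
cable 2: √((6.0000)²+(-2.0000)²)=6.3246, C_2=6.4906: slack
cable 3: √((6.0000)²+(2.0000)²)=6.3246, C_3=6.3245: taut
cable 4: √((-4.0000)²+(-2.0000)²)=4.4721, C_4=4.4721: taut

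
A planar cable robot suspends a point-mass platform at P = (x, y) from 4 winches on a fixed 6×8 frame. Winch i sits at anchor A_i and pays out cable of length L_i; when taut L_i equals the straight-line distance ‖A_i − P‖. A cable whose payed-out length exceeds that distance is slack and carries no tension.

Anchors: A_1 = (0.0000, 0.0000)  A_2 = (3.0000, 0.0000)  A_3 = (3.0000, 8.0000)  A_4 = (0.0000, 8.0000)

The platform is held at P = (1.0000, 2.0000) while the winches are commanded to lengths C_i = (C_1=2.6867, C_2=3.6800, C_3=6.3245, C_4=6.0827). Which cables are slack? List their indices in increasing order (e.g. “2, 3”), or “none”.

cable 1: √((-1.0000)²+(-2.0000)²)=2.2361, C_1=2.6867: slack
cable 2: √((2.0000)²+(-2.0000)²)=2.8284, C_2=3.6800: slack
cable 3: √((2.0000)²+(6.0000)²)=6.3246, C_3=6.3245: taut
cable 4: √((-1.0000)²+(6.0000)²)=6.0828, C_4=6.0827: taut

1, 2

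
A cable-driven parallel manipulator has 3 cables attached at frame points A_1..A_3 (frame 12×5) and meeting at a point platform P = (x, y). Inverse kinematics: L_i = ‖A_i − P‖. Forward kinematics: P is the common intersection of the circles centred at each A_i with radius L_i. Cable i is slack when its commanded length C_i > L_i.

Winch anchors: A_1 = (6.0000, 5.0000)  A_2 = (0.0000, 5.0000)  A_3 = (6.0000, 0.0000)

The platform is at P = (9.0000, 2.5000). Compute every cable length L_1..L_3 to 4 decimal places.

(3.9051, 9.3408, 3.9051)

L_1 = √((6.0000−9.0000)² + (5.0000−2.5000)²) = 3.9051
L_2 = √((0.0000−9.0000)² + (5.0000−2.5000)²) = 9.3408
L_3 = √((6.0000−9.0000)² + (0.0000−2.5000)²) = 3.9051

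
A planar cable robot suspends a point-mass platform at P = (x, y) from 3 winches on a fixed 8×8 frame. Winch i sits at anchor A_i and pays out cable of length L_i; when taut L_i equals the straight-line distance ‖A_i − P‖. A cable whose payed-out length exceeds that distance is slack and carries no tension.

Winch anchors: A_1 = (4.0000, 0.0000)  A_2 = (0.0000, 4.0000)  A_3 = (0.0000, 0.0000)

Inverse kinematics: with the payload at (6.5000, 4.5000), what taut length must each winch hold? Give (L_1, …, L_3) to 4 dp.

(5.1478, 6.5192, 7.9057)

L_1 = √((4.0000−6.5000)² + (0.0000−4.5000)²) = 5.1478
L_2 = √((0.0000−6.5000)² + (4.0000−4.5000)²) = 6.5192
L_3 = √((0.0000−6.5000)² + (0.0000−4.5000)²) = 7.9057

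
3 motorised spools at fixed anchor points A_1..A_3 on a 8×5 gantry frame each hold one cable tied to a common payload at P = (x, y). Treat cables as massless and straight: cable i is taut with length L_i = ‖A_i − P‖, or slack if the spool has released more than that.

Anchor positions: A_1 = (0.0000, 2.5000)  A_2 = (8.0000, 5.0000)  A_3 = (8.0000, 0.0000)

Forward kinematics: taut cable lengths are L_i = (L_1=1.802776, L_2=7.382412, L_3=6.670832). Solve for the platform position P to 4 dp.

circle eqns → linear via eq_j − eq_1; set q_j = A_j·A_j − L_j²
q_1 = 0.0000+6.2500−3.2500 = 3.0000
-16.0000·x − 5.0000·y = q_1−q_2 = -31.5000
-16.0000·x + 5.0000·y = q_1−q_3 = -16.5000
solve first two rows → x=1.5000, y=1.5000

(1.5000, 1.5000)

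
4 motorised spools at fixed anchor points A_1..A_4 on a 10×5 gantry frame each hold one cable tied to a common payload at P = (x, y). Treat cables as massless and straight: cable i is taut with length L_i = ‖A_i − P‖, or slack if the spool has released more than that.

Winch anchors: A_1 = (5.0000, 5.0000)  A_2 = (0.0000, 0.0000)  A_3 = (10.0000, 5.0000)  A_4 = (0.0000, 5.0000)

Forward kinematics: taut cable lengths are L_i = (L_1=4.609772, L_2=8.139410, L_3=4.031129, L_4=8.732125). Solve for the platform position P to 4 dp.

(8.0000, 1.5000)

circle eqns → linear via eq_j − eq_1; set q_j = A_j·A_j − L_j²
q_1 = 25.0000+25.0000−21.2500 = 28.7500
10.0000·x + 10.0000·y = q_1−q_2 = 95.0000
-10.0000·x + 0.0000·y = q_1−q_3 = -80.0000
10.0000·x + 0.0000·y = q_1−q_4 = 80.0000
solve first two rows → x=8.0000, y=1.5000
check cable 4: ‖A_4−P‖² = 76.2500 ≈ L_4² = 76.2500 ✓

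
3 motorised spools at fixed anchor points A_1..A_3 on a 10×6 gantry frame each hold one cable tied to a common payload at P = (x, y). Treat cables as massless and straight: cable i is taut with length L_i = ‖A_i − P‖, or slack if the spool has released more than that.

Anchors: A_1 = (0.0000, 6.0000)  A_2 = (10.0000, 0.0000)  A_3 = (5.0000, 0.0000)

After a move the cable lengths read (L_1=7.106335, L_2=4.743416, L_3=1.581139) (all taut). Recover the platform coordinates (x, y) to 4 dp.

(5.5000, 1.5000)

expand ‖A_i−P‖²=L_i² and subtract eq 1 (k_i ≔ ‖A_i‖²−L_i²)
k_1 = 0.0000+36.0000−50.5000 = -14.5000
eq1−eq2 → [-20.0000  12.0000]·P = -92.0000
eq1−eq3 → [-10.0000  12.0000]·P = -37.0000
2×2 solve → P = (5.5000, 1.5000)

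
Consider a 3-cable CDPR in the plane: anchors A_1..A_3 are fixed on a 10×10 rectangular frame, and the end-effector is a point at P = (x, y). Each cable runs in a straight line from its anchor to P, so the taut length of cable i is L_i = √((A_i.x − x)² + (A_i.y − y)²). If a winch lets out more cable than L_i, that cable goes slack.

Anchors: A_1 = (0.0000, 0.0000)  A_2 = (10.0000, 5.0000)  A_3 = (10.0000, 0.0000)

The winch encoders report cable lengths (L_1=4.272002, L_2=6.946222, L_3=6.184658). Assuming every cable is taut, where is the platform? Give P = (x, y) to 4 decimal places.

(4.0000, 1.5000)

each cable: (A_i−P)·(A_i−P) = L_i²; let q_i = ‖A_i‖²−L_i²
q_1 = 0.0000+0.0000−18.2500 = -18.2500
row 1: -20.0000x − 10.0000y = -95.0000  (q_2=76.7500)
row 2: -20.0000x + 0.0000y = -80.0000  (q_3=61.7500)
Cramer on rows 1–2 → x = 4.0000, y = 1.5000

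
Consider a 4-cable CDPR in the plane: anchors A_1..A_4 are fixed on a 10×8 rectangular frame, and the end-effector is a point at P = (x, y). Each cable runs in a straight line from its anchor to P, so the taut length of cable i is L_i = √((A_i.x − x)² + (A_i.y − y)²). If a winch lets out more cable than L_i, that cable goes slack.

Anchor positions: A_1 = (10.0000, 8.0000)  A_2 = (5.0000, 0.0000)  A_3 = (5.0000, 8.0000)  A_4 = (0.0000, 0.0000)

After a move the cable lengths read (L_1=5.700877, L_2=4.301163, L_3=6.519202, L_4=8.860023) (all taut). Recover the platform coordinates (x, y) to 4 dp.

expand ‖A_i−P‖²=L_i² and subtract eq 1 (k_i ≔ ‖A_i‖²−L_i²)
k_1 = 100.0000+64.0000−32.5000 = 131.5000
eq1−eq2 → [10.0000  16.0000]·P = 125.0000
eq1−eq3 → [10.0000  0.0000]·P = 85.0000
eq1−eq4 → [20.0000  16.0000]·P = 210.0000
2×2 solve → P = (8.5000, 2.5000)
check cable 4: ‖A_4−P‖² = 78.5000 ≈ L_4² = 78.5000 ✓

(8.5000, 2.5000)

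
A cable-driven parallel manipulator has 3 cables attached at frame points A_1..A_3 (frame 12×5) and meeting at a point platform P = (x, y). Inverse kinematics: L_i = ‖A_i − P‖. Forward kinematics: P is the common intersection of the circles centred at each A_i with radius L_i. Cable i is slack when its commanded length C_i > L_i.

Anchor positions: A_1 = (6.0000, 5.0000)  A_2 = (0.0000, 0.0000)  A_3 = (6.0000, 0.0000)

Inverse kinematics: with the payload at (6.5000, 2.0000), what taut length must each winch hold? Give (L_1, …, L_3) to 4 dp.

(3.0414, 6.8007, 2.0616)

L_1: Δ = A_1−P = (-0.5000, 3.0000) → ‖Δ‖ = √9.2500 = 3.0414
L_2: Δ = A_2−P = (-6.5000, -2.0000) → ‖Δ‖ = √46.2500 = 6.8007
L_3: Δ = A_3−P = (-0.5000, -2.0000) → ‖Δ‖ = √4.2500 = 2.0616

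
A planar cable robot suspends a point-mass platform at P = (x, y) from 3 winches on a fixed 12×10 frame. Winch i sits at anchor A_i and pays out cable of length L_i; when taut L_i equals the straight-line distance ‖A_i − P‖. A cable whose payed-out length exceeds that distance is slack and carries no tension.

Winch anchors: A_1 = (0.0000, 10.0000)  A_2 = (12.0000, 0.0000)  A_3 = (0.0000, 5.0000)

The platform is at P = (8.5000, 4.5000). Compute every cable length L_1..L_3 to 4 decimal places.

L_1 = √((0.0000−8.5000)² + (10.0000−4.5000)²) = 10.1242
L_2 = √((12.0000−8.5000)² + (0.0000−4.5000)²) = 5.7009
L_3 = √((0.0000−8.5000)² + (5.0000−4.5000)²) = 8.5147

(10.1242, 5.7009, 8.5147)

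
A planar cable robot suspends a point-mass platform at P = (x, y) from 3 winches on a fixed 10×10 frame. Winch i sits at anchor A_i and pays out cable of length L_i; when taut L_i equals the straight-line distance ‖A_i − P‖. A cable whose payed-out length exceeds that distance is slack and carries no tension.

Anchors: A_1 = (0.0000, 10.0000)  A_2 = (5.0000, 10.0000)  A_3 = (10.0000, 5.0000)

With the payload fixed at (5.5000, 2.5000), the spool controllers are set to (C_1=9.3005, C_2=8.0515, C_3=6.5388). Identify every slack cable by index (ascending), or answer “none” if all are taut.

cable 1: √((-5.5000)²+(7.5000)²)=9.3005, C_1=9.3005: taut
cable 2: √((-0.5000)²+(7.5000)²)=7.5166, C_2=8.0515: slack
cable 3: √((4.5000)²+(2.5000)²)=5.1478, C_3=6.5388: slack

2, 3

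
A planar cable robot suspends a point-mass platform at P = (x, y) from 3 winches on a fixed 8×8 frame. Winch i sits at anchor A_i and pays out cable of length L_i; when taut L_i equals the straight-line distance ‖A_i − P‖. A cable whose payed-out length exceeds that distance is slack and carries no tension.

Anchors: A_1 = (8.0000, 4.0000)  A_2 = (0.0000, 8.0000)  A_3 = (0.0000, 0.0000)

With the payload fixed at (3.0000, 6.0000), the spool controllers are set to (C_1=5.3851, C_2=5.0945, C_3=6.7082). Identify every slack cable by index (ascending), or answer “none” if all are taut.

2

i=1: geometric 5.3852 vs commanded 5.3851 ⇒ taut
i=2: geometric 3.6056 vs commanded 5.0945 ⇒ slack
i=3: geometric 6.7082 vs commanded 6.7082 ⇒ taut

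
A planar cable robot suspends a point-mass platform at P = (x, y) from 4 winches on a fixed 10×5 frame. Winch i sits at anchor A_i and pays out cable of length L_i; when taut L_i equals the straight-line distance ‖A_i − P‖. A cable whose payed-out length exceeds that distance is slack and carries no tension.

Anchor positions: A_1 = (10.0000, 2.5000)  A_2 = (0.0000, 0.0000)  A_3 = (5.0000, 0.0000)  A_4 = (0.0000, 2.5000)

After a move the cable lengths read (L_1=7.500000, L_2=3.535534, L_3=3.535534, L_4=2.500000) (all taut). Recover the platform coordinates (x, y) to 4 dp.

expand ‖A_i−P‖²=L_i² and subtract eq 1 (c_i ≔ ‖A_i‖²−L_i²)
c_1 = 100.0000+6.2500−56.2500 = 50.0000
eq1−eq2 → [20.0000  5.0000]·P = 62.5000
eq1−eq3 → [10.0000  5.0000]·P = 37.5000
eq1−eq4 → [20.0000  0.0000]·P = 50.0000
2×2 solve → P = (2.5000, 2.5000)
check cable 4: ‖A_4−P‖² = 6.2500 ≈ L_4² = 6.2500 ✓

(2.5000, 2.5000)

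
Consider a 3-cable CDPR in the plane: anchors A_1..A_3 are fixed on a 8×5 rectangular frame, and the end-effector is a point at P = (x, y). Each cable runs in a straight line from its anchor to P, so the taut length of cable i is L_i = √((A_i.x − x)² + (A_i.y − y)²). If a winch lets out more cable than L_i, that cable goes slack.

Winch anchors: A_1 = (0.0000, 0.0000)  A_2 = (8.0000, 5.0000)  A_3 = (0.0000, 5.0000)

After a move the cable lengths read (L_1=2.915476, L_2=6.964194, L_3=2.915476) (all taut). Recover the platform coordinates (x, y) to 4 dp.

each cable: (A_i−P)·(A_i−P) = L_i²; let c_i = ‖A_i‖²−L_i²
c_1 = 0.0000+0.0000−8.5000 = -8.5000
row 1: -16.0000x − 10.0000y = -49.0000  (c_2=40.5000)
row 2: 0.0000x − 10.0000y = -25.0000  (c_3=16.5000)
Cramer on rows 1–2 → x = 1.5000, y = 2.5000

(1.5000, 2.5000)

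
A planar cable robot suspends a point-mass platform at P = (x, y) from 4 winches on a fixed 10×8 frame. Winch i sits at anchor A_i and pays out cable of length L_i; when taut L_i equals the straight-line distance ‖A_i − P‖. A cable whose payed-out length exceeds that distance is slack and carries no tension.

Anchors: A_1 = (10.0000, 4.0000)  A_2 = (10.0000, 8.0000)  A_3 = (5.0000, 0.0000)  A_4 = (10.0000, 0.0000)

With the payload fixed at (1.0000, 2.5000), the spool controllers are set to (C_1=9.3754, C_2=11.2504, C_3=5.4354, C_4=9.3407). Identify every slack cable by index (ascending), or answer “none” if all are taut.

1, 2, 3

cable 1: L_1 = ‖A_1−P‖ = 9.1241;  C_1 = 9.3754 → slack
cable 2: L_2 = ‖A_2−P‖ = 10.5475;  C_2 = 11.2504 → slack
cable 3: L_3 = ‖A_3−P‖ = 4.7170;  C_3 = 5.4354 → slack
cable 4: L_4 = ‖A_4−P‖ = 9.3408;  C_4 = 9.3407 → taut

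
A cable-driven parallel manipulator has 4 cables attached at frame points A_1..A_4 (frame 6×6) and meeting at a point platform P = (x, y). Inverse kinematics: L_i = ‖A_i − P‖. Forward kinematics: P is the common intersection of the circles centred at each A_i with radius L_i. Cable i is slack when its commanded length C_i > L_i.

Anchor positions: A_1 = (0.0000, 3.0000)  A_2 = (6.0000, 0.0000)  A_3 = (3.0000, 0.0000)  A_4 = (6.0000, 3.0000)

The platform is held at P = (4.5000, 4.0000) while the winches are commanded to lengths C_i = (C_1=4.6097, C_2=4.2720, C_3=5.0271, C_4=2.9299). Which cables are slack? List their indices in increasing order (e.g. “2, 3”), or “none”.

3, 4

i=1: geometric 4.6098 vs commanded 4.6097 ⇒ taut
i=2: geometric 4.2720 vs commanded 4.2720 ⇒ taut
i=3: geometric 4.2720 vs commanded 5.0271 ⇒ slack
i=4: geometric 1.8028 vs commanded 2.9299 ⇒ slack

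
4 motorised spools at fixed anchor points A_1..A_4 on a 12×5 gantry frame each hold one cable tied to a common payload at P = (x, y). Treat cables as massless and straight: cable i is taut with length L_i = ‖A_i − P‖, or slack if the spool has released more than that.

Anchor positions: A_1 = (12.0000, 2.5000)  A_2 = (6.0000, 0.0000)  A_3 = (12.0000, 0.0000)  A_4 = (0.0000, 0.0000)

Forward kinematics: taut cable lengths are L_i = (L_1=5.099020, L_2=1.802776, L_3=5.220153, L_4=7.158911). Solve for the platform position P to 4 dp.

(7.0000, 1.5000)

circle eqns → linear via eq_j − eq_1; set c_j = A_j·A_j − L_j²
c_1 = 144.0000+6.2500−26.0000 = 124.2500
12.0000·x + 5.0000·y = c_1−c_2 = 91.5000
0.0000·x + 5.0000·y = c_1−c_3 = 7.5000
24.0000·x + 5.0000·y = c_1−c_4 = 175.5000
solve first two rows → x=7.0000, y=1.5000
check cable 4: ‖A_4−P‖² = 51.2500 ≈ L_4² = 51.2500 ✓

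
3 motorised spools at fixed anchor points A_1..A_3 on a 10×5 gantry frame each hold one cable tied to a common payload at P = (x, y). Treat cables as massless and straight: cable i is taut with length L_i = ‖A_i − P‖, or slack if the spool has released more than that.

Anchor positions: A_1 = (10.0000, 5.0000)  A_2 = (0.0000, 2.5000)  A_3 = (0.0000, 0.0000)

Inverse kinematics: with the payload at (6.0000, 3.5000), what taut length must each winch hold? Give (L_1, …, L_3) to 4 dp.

L_1: Δ = A_1−P = (4.0000, 1.5000) → ‖Δ‖ = √18.2500 = 4.2720
L_2: Δ = A_2−P = (-6.0000, -1.0000) → ‖Δ‖ = √37.0000 = 6.0828
L_3: Δ = A_3−P = (-6.0000, -3.5000) → ‖Δ‖ = √48.2500 = 6.9462

(4.2720, 6.0828, 6.9462)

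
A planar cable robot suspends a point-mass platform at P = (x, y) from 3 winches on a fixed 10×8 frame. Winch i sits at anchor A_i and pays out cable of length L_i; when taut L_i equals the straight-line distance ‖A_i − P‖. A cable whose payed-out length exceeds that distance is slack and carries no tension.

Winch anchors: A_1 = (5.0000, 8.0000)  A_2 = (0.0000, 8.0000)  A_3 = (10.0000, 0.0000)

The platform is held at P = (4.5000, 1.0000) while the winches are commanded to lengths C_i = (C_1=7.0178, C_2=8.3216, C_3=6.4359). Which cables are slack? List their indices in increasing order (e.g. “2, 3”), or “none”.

3

cable 1: L_1 = ‖A_1−P‖ = 7.0178;  C_1 = 7.0178 → taut
cable 2: L_2 = ‖A_2−P‖ = 8.3217;  C_2 = 8.3216 → taut
cable 3: L_3 = ‖A_3−P‖ = 5.5902;  C_3 = 6.4359 → slack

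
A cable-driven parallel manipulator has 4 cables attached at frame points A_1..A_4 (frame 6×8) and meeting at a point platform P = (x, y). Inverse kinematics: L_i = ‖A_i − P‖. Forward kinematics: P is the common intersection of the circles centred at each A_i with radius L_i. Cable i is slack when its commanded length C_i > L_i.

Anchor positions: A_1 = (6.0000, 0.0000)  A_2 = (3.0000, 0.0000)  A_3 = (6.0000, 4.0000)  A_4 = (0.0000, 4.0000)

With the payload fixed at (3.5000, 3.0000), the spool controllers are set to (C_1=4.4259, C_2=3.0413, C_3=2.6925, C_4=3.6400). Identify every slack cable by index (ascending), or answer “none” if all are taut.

1

cable 1: √((2.5000)²+(-3.0000)²)=3.9051, C_1=4.4259: slack
cable 2: √((-0.5000)²+(-3.0000)²)=3.0414, C_2=3.0413: taut
cable 3: √((2.5000)²+(1.0000)²)=2.6926, C_3=2.6925: taut
cable 4: √((-3.5000)²+(1.0000)²)=3.6401, C_4=3.6400: taut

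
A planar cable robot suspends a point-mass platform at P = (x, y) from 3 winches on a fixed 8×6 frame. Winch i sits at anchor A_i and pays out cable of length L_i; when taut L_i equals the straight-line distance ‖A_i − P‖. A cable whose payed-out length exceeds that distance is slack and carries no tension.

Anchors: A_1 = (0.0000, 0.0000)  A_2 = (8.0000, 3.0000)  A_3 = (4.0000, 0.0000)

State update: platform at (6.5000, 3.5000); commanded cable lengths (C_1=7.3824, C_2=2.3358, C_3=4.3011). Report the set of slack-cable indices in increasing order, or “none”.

2

i=1: geometric 7.3824 vs commanded 7.3824 ⇒ taut
i=2: geometric 1.5811 vs commanded 2.3358 ⇒ slack
i=3: geometric 4.3012 vs commanded 4.3011 ⇒ taut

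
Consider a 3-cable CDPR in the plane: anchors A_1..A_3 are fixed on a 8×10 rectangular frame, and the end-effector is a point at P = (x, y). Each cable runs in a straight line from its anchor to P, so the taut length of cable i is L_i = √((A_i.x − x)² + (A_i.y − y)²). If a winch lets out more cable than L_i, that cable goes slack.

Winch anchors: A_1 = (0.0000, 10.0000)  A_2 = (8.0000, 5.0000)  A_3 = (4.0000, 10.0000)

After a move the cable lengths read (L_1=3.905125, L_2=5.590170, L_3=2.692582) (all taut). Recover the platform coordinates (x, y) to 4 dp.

each cable: (A_i−P)·(A_i−P) = L_i²; let q_i = ‖A_i‖²−L_i²
q_1 = 0.0000+100.0000−15.2500 = 84.7500
row 1: -16.0000x + 10.0000y = 27.0000  (q_2=57.7500)
row 2: -8.0000x + 0.0000y = -24.0000  (q_3=108.7500)
Cramer on rows 1–2 → x = 3.0000, y = 7.5000

(3.0000, 7.5000)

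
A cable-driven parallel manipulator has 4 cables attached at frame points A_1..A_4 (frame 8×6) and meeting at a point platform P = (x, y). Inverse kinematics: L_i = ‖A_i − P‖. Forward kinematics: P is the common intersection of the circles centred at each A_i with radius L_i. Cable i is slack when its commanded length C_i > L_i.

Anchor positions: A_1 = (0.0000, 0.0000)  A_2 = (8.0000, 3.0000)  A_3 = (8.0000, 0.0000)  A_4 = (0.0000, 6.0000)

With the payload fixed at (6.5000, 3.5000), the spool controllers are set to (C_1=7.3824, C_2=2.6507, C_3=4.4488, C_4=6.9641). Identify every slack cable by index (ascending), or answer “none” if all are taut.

cable 1: L_1 = ‖A_1−P‖ = 7.3824;  C_1 = 7.3824 → taut
cable 2: L_2 = ‖A_2−P‖ = 1.5811;  C_2 = 2.6507 → slack
cable 3: L_3 = ‖A_3−P‖ = 3.8079;  C_3 = 4.4488 → slack
cable 4: L_4 = ‖A_4−P‖ = 6.9642;  C_4 = 6.9641 → taut

2, 3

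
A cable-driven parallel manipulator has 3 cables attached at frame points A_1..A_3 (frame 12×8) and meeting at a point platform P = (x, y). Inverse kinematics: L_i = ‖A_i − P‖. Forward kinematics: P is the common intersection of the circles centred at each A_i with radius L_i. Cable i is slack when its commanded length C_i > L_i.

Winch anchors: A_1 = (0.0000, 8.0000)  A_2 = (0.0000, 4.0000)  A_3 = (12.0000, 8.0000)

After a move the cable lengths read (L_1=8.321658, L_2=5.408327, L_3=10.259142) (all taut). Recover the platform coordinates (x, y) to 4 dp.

expand ‖A_i−P‖²=L_i² and subtract eq 1 (c_i ≔ ‖A_i‖²−L_i²)
c_1 = 0.0000+64.0000−69.2500 = -5.2500
eq1−eq2 → [0.0000  8.0000]·P = 8.0000
eq1−eq3 → [-24.0000  0.0000]·P = -108.0000
2×2 solve → P = (4.5000, 1.0000)

(4.5000, 1.0000)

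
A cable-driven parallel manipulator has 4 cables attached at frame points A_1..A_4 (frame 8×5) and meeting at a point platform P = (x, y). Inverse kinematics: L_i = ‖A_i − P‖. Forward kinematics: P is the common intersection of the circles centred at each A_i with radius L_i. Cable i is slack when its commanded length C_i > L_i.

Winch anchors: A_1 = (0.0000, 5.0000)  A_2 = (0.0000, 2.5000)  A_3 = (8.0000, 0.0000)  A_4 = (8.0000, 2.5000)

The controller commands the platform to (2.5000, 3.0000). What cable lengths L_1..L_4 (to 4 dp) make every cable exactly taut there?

(3.2016, 2.5495, 6.2650, 5.5227)

L_1: Δ = A_1−P = (-2.5000, 2.0000) → ‖Δ‖ = √10.2500 = 3.2016
L_2: Δ = A_2−P = (-2.5000, -0.5000) → ‖Δ‖ = √6.5000 = 2.5495
L_3: Δ = A_3−P = (5.5000, -3.0000) → ‖Δ‖ = √39.2500 = 6.2650
L_4: Δ = A_4−P = (5.5000, -0.5000) → ‖Δ‖ = √30.5000 = 5.5227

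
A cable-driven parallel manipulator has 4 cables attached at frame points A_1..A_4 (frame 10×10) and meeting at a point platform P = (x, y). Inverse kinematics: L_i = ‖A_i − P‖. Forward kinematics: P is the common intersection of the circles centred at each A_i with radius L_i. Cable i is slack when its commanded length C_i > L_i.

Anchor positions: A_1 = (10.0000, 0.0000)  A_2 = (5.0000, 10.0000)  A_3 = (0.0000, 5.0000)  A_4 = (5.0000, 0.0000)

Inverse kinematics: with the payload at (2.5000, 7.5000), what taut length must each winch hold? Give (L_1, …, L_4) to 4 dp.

L_1 = √((10.0000−2.5000)² + (0.0000−7.5000)²) = 10.6066
L_2 = √((5.0000−2.5000)² + (10.0000−7.5000)²) = 3.5355
L_3 = √((0.0000−2.5000)² + (5.0000−7.5000)²) = 3.5355
L_4 = √((5.0000−2.5000)² + (0.0000−7.5000)²) = 7.9057

(10.6066, 3.5355, 3.5355, 7.9057)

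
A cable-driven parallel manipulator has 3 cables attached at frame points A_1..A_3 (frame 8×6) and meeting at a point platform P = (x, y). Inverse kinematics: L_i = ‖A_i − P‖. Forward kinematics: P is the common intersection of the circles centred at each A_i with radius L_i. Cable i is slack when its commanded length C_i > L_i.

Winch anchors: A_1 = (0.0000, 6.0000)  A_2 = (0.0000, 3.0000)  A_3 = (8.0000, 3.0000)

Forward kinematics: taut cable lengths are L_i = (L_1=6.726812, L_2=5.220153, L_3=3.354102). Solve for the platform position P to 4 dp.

(5.0000, 1.5000)

expand ‖A_i−P‖²=L_i² and subtract eq 1 (k_i ≔ ‖A_i‖²−L_i²)
k_1 = 0.0000+36.0000−45.2500 = -9.2500
eq1−eq2 → [0.0000  6.0000]·P = 9.0000
eq1−eq3 → [-16.0000  6.0000]·P = -71.0000
2×2 solve → P = (5.0000, 1.5000)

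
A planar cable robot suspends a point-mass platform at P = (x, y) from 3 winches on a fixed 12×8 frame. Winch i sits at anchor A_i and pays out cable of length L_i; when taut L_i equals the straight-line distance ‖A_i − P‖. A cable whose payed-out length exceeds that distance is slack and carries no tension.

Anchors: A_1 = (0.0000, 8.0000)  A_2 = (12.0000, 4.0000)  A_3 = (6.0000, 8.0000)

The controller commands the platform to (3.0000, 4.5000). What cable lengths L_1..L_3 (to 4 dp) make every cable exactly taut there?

(4.6098, 9.0139, 4.6098)

L_1 = √((0.0000−3.0000)² + (8.0000−4.5000)²) = 4.6098
L_2 = √((12.0000−3.0000)² + (4.0000−4.5000)²) = 9.0139
L_3 = √((6.0000−3.0000)² + (8.0000−4.5000)²) = 4.6098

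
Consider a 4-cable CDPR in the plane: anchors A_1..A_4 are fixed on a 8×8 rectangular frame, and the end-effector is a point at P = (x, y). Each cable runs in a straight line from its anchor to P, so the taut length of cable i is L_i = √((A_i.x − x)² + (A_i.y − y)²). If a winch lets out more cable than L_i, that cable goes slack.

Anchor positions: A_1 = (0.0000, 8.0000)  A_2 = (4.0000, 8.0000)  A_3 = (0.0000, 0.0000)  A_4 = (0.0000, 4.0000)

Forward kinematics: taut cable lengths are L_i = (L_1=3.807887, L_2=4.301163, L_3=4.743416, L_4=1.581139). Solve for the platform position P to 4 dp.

each cable: (A_i−P)·(A_i−P) = L_i²; let c_i = ‖A_i‖²−L_i²
c_1 = 0.0000+64.0000−14.5000 = 49.5000
row 1: -8.0000x + 0.0000y = -12.0000  (c_2=61.5000)
row 2: 0.0000x + 16.0000y = 72.0000  (c_3=-22.5000)
row 3: 0.0000x + 8.0000y = 36.0000  (c_4=13.5000)
Cramer on rows 1–2 → x = 1.5000, y = 4.5000
check cable 4: ‖A_4−P‖² = 2.5000 ≈ L_4² = 2.5000 ✓

(1.5000, 4.5000)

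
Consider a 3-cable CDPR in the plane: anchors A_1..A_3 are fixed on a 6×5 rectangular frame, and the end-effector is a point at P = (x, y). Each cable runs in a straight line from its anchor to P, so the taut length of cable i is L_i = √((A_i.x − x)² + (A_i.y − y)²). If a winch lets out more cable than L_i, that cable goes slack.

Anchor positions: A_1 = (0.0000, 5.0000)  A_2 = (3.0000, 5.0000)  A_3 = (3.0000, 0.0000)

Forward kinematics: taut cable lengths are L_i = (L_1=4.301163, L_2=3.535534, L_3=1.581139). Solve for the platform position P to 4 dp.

each cable: (A_i−P)·(A_i−P) = L_i²; let q_i = ‖A_i‖²−L_i²
q_1 = 0.0000+25.0000−18.5000 = 6.5000
row 1: -6.0000x + 0.0000y = -15.0000  (q_2=21.5000)
row 2: -6.0000x + 10.0000y = 0.0000  (q_3=6.5000)
Cramer on rows 1–2 → x = 2.5000, y = 1.5000

(2.5000, 1.5000)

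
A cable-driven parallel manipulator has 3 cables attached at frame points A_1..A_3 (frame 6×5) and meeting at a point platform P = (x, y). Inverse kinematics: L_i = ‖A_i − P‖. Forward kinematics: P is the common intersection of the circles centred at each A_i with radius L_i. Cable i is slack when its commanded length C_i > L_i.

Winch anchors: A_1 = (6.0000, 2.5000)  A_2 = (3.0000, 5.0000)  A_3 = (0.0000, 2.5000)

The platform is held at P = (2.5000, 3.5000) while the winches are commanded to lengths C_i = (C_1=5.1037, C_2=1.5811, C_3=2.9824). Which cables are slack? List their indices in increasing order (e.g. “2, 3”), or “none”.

cable 1: √((3.5000)²+(-1.0000)²)=3.6401, C_1=5.1037: slack
cable 2: √((0.5000)²+(1.5000)²)=1.5811, C_2=1.5811: taut
cable 3: √((-2.5000)²+(-1.0000)²)=2.6926, C_3=2.9824: slack

1, 3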